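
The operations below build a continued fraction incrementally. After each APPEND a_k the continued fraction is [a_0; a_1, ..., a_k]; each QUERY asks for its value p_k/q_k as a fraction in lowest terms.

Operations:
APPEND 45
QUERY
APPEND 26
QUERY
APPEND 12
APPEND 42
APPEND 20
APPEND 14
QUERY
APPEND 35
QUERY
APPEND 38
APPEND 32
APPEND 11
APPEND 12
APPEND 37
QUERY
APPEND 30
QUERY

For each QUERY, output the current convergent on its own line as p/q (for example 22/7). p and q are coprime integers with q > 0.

45/1
1171/26
166899203/3705714
5853351102/129963743
35258636668967315/782858283182488
1058709910785641188/23506859636334523

APPEND 45: p_0 = 45·1 + 0 = 45, q_0 = 45·0 + 1 = 1 → 45/1
APPEND 26: p_1 = 26·45 + 1 = 1171, q_1 = 26·1 + 0 = 26 → 1171/26
APPEND 12: p_2 = 12·1171 + 45 = 14097, q_2 = 12·26 + 1 = 313 → 14097/313
APPEND 42: p_3 = 42·14097 + 1171 = 593245, q_3 = 42·313 + 26 = 13172 → 593245/13172
APPEND 20: p_4 = 20·593245 + 14097 = 11878997, q_4 = 20·13172 + 313 = 263753 → 11878997/263753
APPEND 14: p_5 = 14·11878997 + 593245 = 166899203, q_5 = 14·263753 + 13172 = 3705714 → 166899203/3705714
APPEND 35: p_6 = 35·166899203 + 11878997 = 5853351102, q_6 = 35·3705714 + 263753 = 129963743 → 5853351102/129963743
APPEND 38: p_7 = 38·5853351102 + 166899203 = 222594241079, q_7 = 38·129963743 + 3705714 = 4942327948 → 222594241079/4942327948
APPEND 32: p_8 = 32·222594241079 + 5853351102 = 7128869065630, q_8 = 32·4942327948 + 129963743 = 158284458079 → 7128869065630/158284458079
APPEND 11: p_9 = 11·7128869065630 + 222594241079 = 78640153963009, q_9 = 11·158284458079 + 4942327948 = 1746071366817 → 78640153963009/1746071366817
APPEND 12: p_10 = 12·78640153963009 + 7128869065630 = 950810716621738, q_10 = 12·1746071366817 + 158284458079 = 21111140859883 → 950810716621738/21111140859883
APPEND 37: p_11 = 37·950810716621738 + 78640153963009 = 35258636668967315, q_11 = 37·21111140859883 + 1746071366817 = 782858283182488 → 35258636668967315/782858283182488
APPEND 30: p_12 = 30·35258636668967315 + 950810716621738 = 1058709910785641188, q_12 = 30·782858283182488 + 21111140859883 = 23506859636334523 → 1058709910785641188/23506859636334523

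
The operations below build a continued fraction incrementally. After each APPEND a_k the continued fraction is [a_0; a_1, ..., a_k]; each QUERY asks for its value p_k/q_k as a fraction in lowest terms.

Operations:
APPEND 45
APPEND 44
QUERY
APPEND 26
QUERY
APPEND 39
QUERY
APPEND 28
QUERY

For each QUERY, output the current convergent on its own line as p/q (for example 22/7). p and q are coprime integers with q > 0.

APPEND 45: p_0 = 45·1 + 0 = 45, q_0 = 45·0 + 1 = 1 → 45/1
APPEND 44: p_1 = 44·45 + 1 = 1981, q_1 = 44·1 + 0 = 44 → 1981/44
APPEND 26: p_2 = 26·1981 + 45 = 51551, q_2 = 26·44 + 1 = 1145 → 51551/1145
APPEND 39: p_3 = 39·51551 + 1981 = 2012470, q_3 = 39·1145 + 44 = 44699 → 2012470/44699
APPEND 28: p_4 = 28·2012470 + 51551 = 56400711, q_4 = 28·44699 + 1145 = 1252717 → 56400711/1252717

1981/44
51551/1145
2012470/44699
56400711/1252717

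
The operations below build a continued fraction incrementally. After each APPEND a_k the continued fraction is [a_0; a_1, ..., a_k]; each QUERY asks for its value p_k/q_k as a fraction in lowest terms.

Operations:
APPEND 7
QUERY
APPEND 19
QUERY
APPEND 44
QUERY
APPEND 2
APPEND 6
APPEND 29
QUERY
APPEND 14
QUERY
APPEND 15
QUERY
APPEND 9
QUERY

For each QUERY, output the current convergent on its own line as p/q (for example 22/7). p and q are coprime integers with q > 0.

7/1
134/19
5903/837
2260687/320548
31727161/4498667
478168102/67800553
4335240079/614703644

APPEND 7: p_0 = 7·1 + 0 = 7, q_0 = 7·0 + 1 = 1 → 7/1
APPEND 19: p_1 = 19·7 + 1 = 134, q_1 = 19·1 + 0 = 19 → 134/19
APPEND 44: p_2 = 44·134 + 7 = 5903, q_2 = 44·19 + 1 = 837 → 5903/837
APPEND 2: p_3 = 2·5903 + 134 = 11940, q_3 = 2·837 + 19 = 1693 → 11940/1693
APPEND 6: p_4 = 6·11940 + 5903 = 77543, q_4 = 6·1693 + 837 = 10995 → 77543/10995
APPEND 29: p_5 = 29·77543 + 11940 = 2260687, q_5 = 29·10995 + 1693 = 320548 → 2260687/320548
APPEND 14: p_6 = 14·2260687 + 77543 = 31727161, q_6 = 14·320548 + 10995 = 4498667 → 31727161/4498667
APPEND 15: p_7 = 15·31727161 + 2260687 = 478168102, q_7 = 15·4498667 + 320548 = 67800553 → 478168102/67800553
APPEND 9: p_8 = 9·478168102 + 31727161 = 4335240079, q_8 = 9·67800553 + 4498667 = 614703644 → 4335240079/614703644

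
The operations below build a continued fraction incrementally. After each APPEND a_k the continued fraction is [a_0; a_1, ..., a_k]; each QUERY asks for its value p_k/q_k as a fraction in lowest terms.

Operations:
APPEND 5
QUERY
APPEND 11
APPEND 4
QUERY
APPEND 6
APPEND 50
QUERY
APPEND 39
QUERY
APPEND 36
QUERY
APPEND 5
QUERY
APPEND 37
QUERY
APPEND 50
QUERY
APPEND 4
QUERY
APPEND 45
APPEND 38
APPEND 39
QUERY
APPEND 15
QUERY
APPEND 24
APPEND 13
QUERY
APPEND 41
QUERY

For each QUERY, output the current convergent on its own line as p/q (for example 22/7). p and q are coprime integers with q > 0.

APPEND 5: p_0 = 5·1 + 0 = 5, q_0 = 5·0 + 1 = 1 → 5/1
APPEND 11: p_1 = 11·5 + 1 = 56, q_1 = 11·1 + 0 = 11 → 56/11
APPEND 4: p_2 = 4·56 + 5 = 229, q_2 = 4·11 + 1 = 45 → 229/45
APPEND 6: p_3 = 6·229 + 56 = 1430, q_3 = 6·45 + 11 = 281 → 1430/281
APPEND 50: p_4 = 50·1430 + 229 = 71729, q_4 = 50·281 + 45 = 14095 → 71729/14095
APPEND 39: p_5 = 39·71729 + 1430 = 2798861, q_5 = 39·14095 + 281 = 549986 → 2798861/549986
APPEND 36: p_6 = 36·2798861 + 71729 = 100830725, q_6 = 36·549986 + 14095 = 19813591 → 100830725/19813591
APPEND 5: p_7 = 5·100830725 + 2798861 = 506952486, q_7 = 5·19813591 + 549986 = 99617941 → 506952486/99617941
APPEND 37: p_8 = 37·506952486 + 100830725 = 18858072707, q_8 = 37·99617941 + 19813591 = 3705677408 → 18858072707/3705677408
APPEND 50: p_9 = 50·18858072707 + 506952486 = 943410587836, q_9 = 50·3705677408 + 99617941 = 185383488341 → 943410587836/185383488341
APPEND 4: p_10 = 4·943410587836 + 18858072707 = 3792500424051, q_10 = 4·185383488341 + 3705677408 = 745239630772 → 3792500424051/745239630772
APPEND 45: p_11 = 45·3792500424051 + 943410587836 = 171605929670131, q_11 = 45·745239630772 + 185383488341 = 33721166873081 → 171605929670131/33721166873081
APPEND 38: p_12 = 38·171605929670131 + 3792500424051 = 6524817827889029, q_12 = 38·33721166873081 + 745239630772 = 1282149580807850 → 6524817827889029/1282149580807850
APPEND 39: p_13 = 39·6524817827889029 + 171605929670131 = 254639501217342262, q_13 = 39·1282149580807850 + 33721166873081 = 50037554818379231 → 254639501217342262/50037554818379231
APPEND 15: p_14 = 15·254639501217342262 + 6524817827889029 = 3826117336088022959, q_14 = 15·50037554818379231 + 1282149580807850 = 751845471856496315 → 3826117336088022959/751845471856496315
APPEND 24: p_15 = 24·3826117336088022959 + 254639501217342262 = 92081455567329893278, q_15 = 24·751845471856496315 + 50037554818379231 = 18094328879374290791 → 92081455567329893278/18094328879374290791
APPEND 13: p_16 = 13·92081455567329893278 + 3826117336088022959 = 1200885039711376635573, q_16 = 13·18094328879374290791 + 751845471856496315 = 235978120903722276598 → 1200885039711376635573/235978120903722276598
APPEND 41: p_17 = 41·1200885039711376635573 + 92081455567329893278 = 49328368083733771951771, q_17 = 41·235978120903722276598 + 18094328879374290791 = 9693197285931987631309 → 49328368083733771951771/9693197285931987631309

5/1
229/45
71729/14095
2798861/549986
100830725/19813591
506952486/99617941
18858072707/3705677408
943410587836/185383488341
3792500424051/745239630772
254639501217342262/50037554818379231
3826117336088022959/751845471856496315
1200885039711376635573/235978120903722276598
49328368083733771951771/9693197285931987631309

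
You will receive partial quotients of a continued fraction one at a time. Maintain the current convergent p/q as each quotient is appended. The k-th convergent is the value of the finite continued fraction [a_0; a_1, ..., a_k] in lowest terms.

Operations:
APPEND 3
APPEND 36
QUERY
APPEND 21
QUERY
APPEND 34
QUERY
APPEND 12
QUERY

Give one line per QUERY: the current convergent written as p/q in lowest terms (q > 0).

109/36
2292/757
78037/25774
938736/310045

APPEND 3: p_0 = 3·1 + 0 = 3, q_0 = 3·0 + 1 = 1 → 3/1
APPEND 36: p_1 = 36·3 + 1 = 109, q_1 = 36·1 + 0 = 36 → 109/36
APPEND 21: p_2 = 21·109 + 3 = 2292, q_2 = 21·36 + 1 = 757 → 2292/757
APPEND 34: p_3 = 34·2292 + 109 = 78037, q_3 = 34·757 + 36 = 25774 → 78037/25774
APPEND 12: p_4 = 12·78037 + 2292 = 938736, q_4 = 12·25774 + 757 = 310045 → 938736/310045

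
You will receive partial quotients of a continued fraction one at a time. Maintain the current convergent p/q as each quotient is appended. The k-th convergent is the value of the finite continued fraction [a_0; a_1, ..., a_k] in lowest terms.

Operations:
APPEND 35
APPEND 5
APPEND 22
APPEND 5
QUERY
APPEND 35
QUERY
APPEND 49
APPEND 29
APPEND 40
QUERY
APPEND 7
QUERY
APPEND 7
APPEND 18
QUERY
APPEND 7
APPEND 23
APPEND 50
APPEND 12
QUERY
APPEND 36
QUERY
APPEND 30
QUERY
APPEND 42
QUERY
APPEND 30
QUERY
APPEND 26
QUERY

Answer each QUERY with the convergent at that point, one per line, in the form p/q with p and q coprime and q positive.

19711/560
693792/19711
39519769239/1122777679
277625528516/7887489035
35969797967834/1021921105667
3532546333090105549/100361521567610022
127465557459506677503/3621364332653866685
3827499270118290430639/108741291501183610572
160882434902427704764341/4570755607382365510709
4830300546342949433360869/137231409512972148931842
125748696639819112972146935/3572587402944658237738601

APPEND 35: p_0 = 35·1 + 0 = 35, q_0 = 35·0 + 1 = 1 → 35/1
APPEND 5: p_1 = 5·35 + 1 = 176, q_1 = 5·1 + 0 = 5 → 176/5
APPEND 22: p_2 = 22·176 + 35 = 3907, q_2 = 22·5 + 1 = 111 → 3907/111
APPEND 5: p_3 = 5·3907 + 176 = 19711, q_3 = 5·111 + 5 = 560 → 19711/560
APPEND 35: p_4 = 35·19711 + 3907 = 693792, q_4 = 35·560 + 111 = 19711 → 693792/19711
APPEND 49: p_5 = 49·693792 + 19711 = 34015519, q_5 = 49·19711 + 560 = 966399 → 34015519/966399
APPEND 29: p_6 = 29·34015519 + 693792 = 987143843, q_6 = 29·966399 + 19711 = 28045282 → 987143843/28045282
APPEND 40: p_7 = 40·987143843 + 34015519 = 39519769239, q_7 = 40·28045282 + 966399 = 1122777679 → 39519769239/1122777679
APPEND 7: p_8 = 7·39519769239 + 987143843 = 277625528516, q_8 = 7·1122777679 + 28045282 = 7887489035 → 277625528516/7887489035
APPEND 7: p_9 = 7·277625528516 + 39519769239 = 1982898468851, q_9 = 7·7887489035 + 1122777679 = 56335200924 → 1982898468851/56335200924
APPEND 18: p_10 = 18·1982898468851 + 277625528516 = 35969797967834, q_10 = 18·56335200924 + 7887489035 = 1021921105667 → 35969797967834/1021921105667
APPEND 7: p_11 = 7·35969797967834 + 1982898468851 = 253771484243689, q_11 = 7·1021921105667 + 56335200924 = 7209782940593 → 253771484243689/7209782940593
APPEND 23: p_12 = 23·253771484243689 + 35969797967834 = 5872713935572681, q_12 = 23·7209782940593 + 1021921105667 = 166846928739306 → 5872713935572681/166846928739306
APPEND 50: p_13 = 50·5872713935572681 + 253771484243689 = 293889468262877739, q_13 = 50·166846928739306 + 7209782940593 = 8349556219905893 → 293889468262877739/8349556219905893
APPEND 12: p_14 = 12·293889468262877739 + 5872713935572681 = 3532546333090105549, q_14 = 12·8349556219905893 + 166846928739306 = 100361521567610022 → 3532546333090105549/100361521567610022
APPEND 36: p_15 = 36·3532546333090105549 + 293889468262877739 = 127465557459506677503, q_15 = 36·100361521567610022 + 8349556219905893 = 3621364332653866685 → 127465557459506677503/3621364332653866685
APPEND 30: p_16 = 30·127465557459506677503 + 3532546333090105549 = 3827499270118290430639, q_16 = 30·3621364332653866685 + 100361521567610022 = 108741291501183610572 → 3827499270118290430639/108741291501183610572
APPEND 42: p_17 = 42·3827499270118290430639 + 127465557459506677503 = 160882434902427704764341, q_17 = 42·108741291501183610572 + 3621364332653866685 = 4570755607382365510709 → 160882434902427704764341/4570755607382365510709
APPEND 30: p_18 = 30·160882434902427704764341 + 3827499270118290430639 = 4830300546342949433360869, q_18 = 30·4570755607382365510709 + 108741291501183610572 = 137231409512972148931842 → 4830300546342949433360869/137231409512972148931842
APPEND 26: p_19 = 26·4830300546342949433360869 + 160882434902427704764341 = 125748696639819112972146935, q_19 = 26·137231409512972148931842 + 4570755607382365510709 = 3572587402944658237738601 → 125748696639819112972146935/3572587402944658237738601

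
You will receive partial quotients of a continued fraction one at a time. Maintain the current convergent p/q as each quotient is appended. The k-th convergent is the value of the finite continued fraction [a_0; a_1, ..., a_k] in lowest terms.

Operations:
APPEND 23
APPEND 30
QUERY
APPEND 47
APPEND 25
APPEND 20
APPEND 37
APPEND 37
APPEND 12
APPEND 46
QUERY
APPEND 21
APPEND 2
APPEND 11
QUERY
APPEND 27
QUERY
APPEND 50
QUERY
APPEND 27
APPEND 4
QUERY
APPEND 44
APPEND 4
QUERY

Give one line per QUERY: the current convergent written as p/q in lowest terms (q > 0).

APPEND 23: p_0 = 23·1 + 0 = 23, q_0 = 23·0 + 1 = 1 → 23/1
APPEND 30: p_1 = 30·23 + 1 = 691, q_1 = 30·1 + 0 = 30 → 691/30
APPEND 47: p_2 = 47·691 + 23 = 32500, q_2 = 47·30 + 1 = 1411 → 32500/1411
APPEND 25: p_3 = 25·32500 + 691 = 813191, q_3 = 25·1411 + 30 = 35305 → 813191/35305
APPEND 20: p_4 = 20·813191 + 32500 = 16296320, q_4 = 20·35305 + 1411 = 707511 → 16296320/707511
APPEND 37: p_5 = 37·16296320 + 813191 = 603777031, q_5 = 37·707511 + 35305 = 26213212 → 603777031/26213212
APPEND 37: p_6 = 37·603777031 + 16296320 = 22356046467, q_6 = 37·26213212 + 707511 = 970596355 → 22356046467/970596355
APPEND 12: p_7 = 12·22356046467 + 603777031 = 268876334635, q_7 = 12·970596355 + 26213212 = 11673369472 → 268876334635/11673369472
APPEND 46: p_8 = 46·268876334635 + 22356046467 = 12390667439677, q_8 = 46·11673369472 + 970596355 = 537945592067 → 12390667439677/537945592067
APPEND 21: p_9 = 21·12390667439677 + 268876334635 = 260472892567852, q_9 = 21·537945592067 + 11673369472 = 11308530802879 → 260472892567852/11308530802879
APPEND 2: p_10 = 2·260472892567852 + 12390667439677 = 533336452575381, q_10 = 2·11308530802879 + 537945592067 = 23155007197825 → 533336452575381/23155007197825
APPEND 11: p_11 = 11·533336452575381 + 260472892567852 = 6127173870897043, q_11 = 11·23155007197825 + 11308530802879 = 266013609978954 → 6127173870897043/266013609978954
APPEND 27: p_12 = 27·6127173870897043 + 533336452575381 = 165967030966795542, q_12 = 27·266013609978954 + 23155007197825 = 7205522476629583 → 165967030966795542/7205522476629583
APPEND 50: p_13 = 50·165967030966795542 + 6127173870897043 = 8304478722210674143, q_13 = 50·7205522476629583 + 266013609978954 = 360542137441458104 → 8304478722210674143/360542137441458104
APPEND 27: p_14 = 27·8304478722210674143 + 165967030966795542 = 224386892530654997403, q_14 = 27·360542137441458104 + 7205522476629583 = 9741843233395998391 → 224386892530654997403/9741843233395998391
APPEND 4: p_15 = 4·224386892530654997403 + 8304478722210674143 = 905852048844830663755, q_15 = 4·9741843233395998391 + 360542137441458104 = 39327915071025451668 → 905852048844830663755/39327915071025451668
APPEND 44: p_16 = 44·905852048844830663755 + 224386892530654997403 = 40081877041703204202623, q_16 = 44·39327915071025451668 + 9741843233395998391 = 1740170106358515871783 → 40081877041703204202623/1740170106358515871783
APPEND 4: p_17 = 4·40081877041703204202623 + 905852048844830663755 = 161233360215657647474247, q_17 = 4·1740170106358515871783 + 39327915071025451668 = 7000008340505088938800 → 161233360215657647474247/7000008340505088938800

691/30
12390667439677/537945592067
6127173870897043/266013609978954
165967030966795542/7205522476629583
8304478722210674143/360542137441458104
905852048844830663755/39327915071025451668
161233360215657647474247/7000008340505088938800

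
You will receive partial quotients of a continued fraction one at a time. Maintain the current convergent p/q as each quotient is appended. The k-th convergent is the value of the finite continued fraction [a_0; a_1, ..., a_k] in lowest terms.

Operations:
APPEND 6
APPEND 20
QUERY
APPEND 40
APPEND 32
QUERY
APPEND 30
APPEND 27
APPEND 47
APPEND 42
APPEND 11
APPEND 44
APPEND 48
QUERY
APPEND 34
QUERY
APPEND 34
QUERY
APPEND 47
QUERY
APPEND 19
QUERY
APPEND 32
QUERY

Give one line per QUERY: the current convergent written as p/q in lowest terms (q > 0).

121/20
155193/25652
5812695554453200/960786030066299
197752689482467299/32686731944395877
6729404137958341366/1112309672139526117
316479747173524511501/52311241322502123376
6019844600434924059885/995025894799679870261
192951506961091094427821/31893139874912257971728

APPEND 6: p_0 = 6·1 + 0 = 6, q_0 = 6·0 + 1 = 1 → 6/1
APPEND 20: p_1 = 20·6 + 1 = 121, q_1 = 20·1 + 0 = 20 → 121/20
APPEND 40: p_2 = 40·121 + 6 = 4846, q_2 = 40·20 + 1 = 801 → 4846/801
APPEND 32: p_3 = 32·4846 + 121 = 155193, q_3 = 32·801 + 20 = 25652 → 155193/25652
APPEND 30: p_4 = 30·155193 + 4846 = 4660636, q_4 = 30·25652 + 801 = 770361 → 4660636/770361
APPEND 27: p_5 = 27·4660636 + 155193 = 125992365, q_5 = 27·770361 + 25652 = 20825399 → 125992365/20825399
APPEND 47: p_6 = 47·125992365 + 4660636 = 5926301791, q_6 = 47·20825399 + 770361 = 979564114 → 5926301791/979564114
APPEND 42: p_7 = 42·5926301791 + 125992365 = 249030667587, q_7 = 42·979564114 + 20825399 = 41162518187 → 249030667587/41162518187
APPEND 11: p_8 = 11·249030667587 + 5926301791 = 2745263645248, q_8 = 11·41162518187 + 979564114 = 453767264171 → 2745263645248/453767264171
APPEND 44: p_9 = 44·2745263645248 + 249030667587 = 121040631058499, q_9 = 44·453767264171 + 41162518187 = 20006922141711 → 121040631058499/20006922141711
APPEND 48: p_10 = 48·121040631058499 + 2745263645248 = 5812695554453200, q_10 = 48·20006922141711 + 453767264171 = 960786030066299 → 5812695554453200/960786030066299
APPEND 34: p_11 = 34·5812695554453200 + 121040631058499 = 197752689482467299, q_11 = 34·960786030066299 + 20006922141711 = 32686731944395877 → 197752689482467299/32686731944395877
APPEND 34: p_12 = 34·197752689482467299 + 5812695554453200 = 6729404137958341366, q_12 = 34·32686731944395877 + 960786030066299 = 1112309672139526117 → 6729404137958341366/1112309672139526117
APPEND 47: p_13 = 47·6729404137958341366 + 197752689482467299 = 316479747173524511501, q_13 = 47·1112309672139526117 + 32686731944395877 = 52311241322502123376 → 316479747173524511501/52311241322502123376
APPEND 19: p_14 = 19·316479747173524511501 + 6729404137958341366 = 6019844600434924059885, q_14 = 19·52311241322502123376 + 1112309672139526117 = 995025894799679870261 → 6019844600434924059885/995025894799679870261
APPEND 32: p_15 = 32·6019844600434924059885 + 316479747173524511501 = 192951506961091094427821, q_15 = 32·995025894799679870261 + 52311241322502123376 = 31893139874912257971728 → 192951506961091094427821/31893139874912257971728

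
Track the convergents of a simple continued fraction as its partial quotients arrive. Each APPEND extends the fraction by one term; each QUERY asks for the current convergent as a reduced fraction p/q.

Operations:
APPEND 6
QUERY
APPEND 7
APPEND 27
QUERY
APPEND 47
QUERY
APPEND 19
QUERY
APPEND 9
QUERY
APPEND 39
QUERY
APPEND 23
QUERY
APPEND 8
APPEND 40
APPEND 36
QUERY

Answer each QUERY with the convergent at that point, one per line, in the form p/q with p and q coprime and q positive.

APPEND 6: p_0 = 6·1 + 0 = 6, q_0 = 6·0 + 1 = 1 → 6/1
APPEND 7: p_1 = 7·6 + 1 = 43, q_1 = 7·1 + 0 = 7 → 43/7
APPEND 27: p_2 = 27·43 + 6 = 1167, q_2 = 27·7 + 1 = 190 → 1167/190
APPEND 47: p_3 = 47·1167 + 43 = 54892, q_3 = 47·190 + 7 = 8937 → 54892/8937
APPEND 19: p_4 = 19·54892 + 1167 = 1044115, q_4 = 19·8937 + 190 = 169993 → 1044115/169993
APPEND 9: p_5 = 9·1044115 + 54892 = 9451927, q_5 = 9·169993 + 8937 = 1538874 → 9451927/1538874
APPEND 39: p_6 = 39·9451927 + 1044115 = 369669268, q_6 = 39·1538874 + 169993 = 60186079 → 369669268/60186079
APPEND 23: p_7 = 23·369669268 + 9451927 = 8511845091, q_7 = 23·60186079 + 1538874 = 1385818691 → 8511845091/1385818691
APPEND 8: p_8 = 8·8511845091 + 369669268 = 68464429996, q_8 = 8·1385818691 + 60186079 = 11146735607 → 68464429996/11146735607
APPEND 40: p_9 = 40·68464429996 + 8511845091 = 2747089044931, q_9 = 40·11146735607 + 1385818691 = 447255242971 → 2747089044931/447255242971
APPEND 36: p_10 = 36·2747089044931 + 68464429996 = 98963670047512, q_10 = 36·447255242971 + 11146735607 = 16112335482563 → 98963670047512/16112335482563

6/1
1167/190
54892/8937
1044115/169993
9451927/1538874
369669268/60186079
8511845091/1385818691
98963670047512/16112335482563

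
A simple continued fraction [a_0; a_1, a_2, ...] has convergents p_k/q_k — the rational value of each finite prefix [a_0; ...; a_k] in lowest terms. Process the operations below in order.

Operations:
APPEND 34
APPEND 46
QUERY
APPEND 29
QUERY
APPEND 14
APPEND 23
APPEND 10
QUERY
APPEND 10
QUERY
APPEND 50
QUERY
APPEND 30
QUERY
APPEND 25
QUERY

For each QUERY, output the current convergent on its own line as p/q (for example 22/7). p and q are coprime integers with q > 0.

1565/46
45419/1335
147700751/4341366
1491713842/43845923
74733392851/2196637516
2243493499372/65942971403
56162070877151/1650770922591

APPEND 34: p_0 = 34·1 + 0 = 34, q_0 = 34·0 + 1 = 1 → 34/1
APPEND 46: p_1 = 46·34 + 1 = 1565, q_1 = 46·1 + 0 = 46 → 1565/46
APPEND 29: p_2 = 29·1565 + 34 = 45419, q_2 = 29·46 + 1 = 1335 → 45419/1335
APPEND 14: p_3 = 14·45419 + 1565 = 637431, q_3 = 14·1335 + 46 = 18736 → 637431/18736
APPEND 23: p_4 = 23·637431 + 45419 = 14706332, q_4 = 23·18736 + 1335 = 432263 → 14706332/432263
APPEND 10: p_5 = 10·14706332 + 637431 = 147700751, q_5 = 10·432263 + 18736 = 4341366 → 147700751/4341366
APPEND 10: p_6 = 10·147700751 + 14706332 = 1491713842, q_6 = 10·4341366 + 432263 = 43845923 → 1491713842/43845923
APPEND 50: p_7 = 50·1491713842 + 147700751 = 74733392851, q_7 = 50·43845923 + 4341366 = 2196637516 → 74733392851/2196637516
APPEND 30: p_8 = 30·74733392851 + 1491713842 = 2243493499372, q_8 = 30·2196637516 + 43845923 = 65942971403 → 2243493499372/65942971403
APPEND 25: p_9 = 25·2243493499372 + 74733392851 = 56162070877151, q_9 = 25·65942971403 + 2196637516 = 1650770922591 → 56162070877151/1650770922591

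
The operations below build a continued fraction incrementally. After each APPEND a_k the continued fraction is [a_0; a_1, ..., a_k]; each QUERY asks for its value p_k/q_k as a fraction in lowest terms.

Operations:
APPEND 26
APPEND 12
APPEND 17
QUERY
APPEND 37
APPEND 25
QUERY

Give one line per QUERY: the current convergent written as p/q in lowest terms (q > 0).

5347/205
4959147/190130

APPEND 26: p_0 = 26·1 + 0 = 26, q_0 = 26·0 + 1 = 1 → 26/1
APPEND 12: p_1 = 12·26 + 1 = 313, q_1 = 12·1 + 0 = 12 → 313/12
APPEND 17: p_2 = 17·313 + 26 = 5347, q_2 = 17·12 + 1 = 205 → 5347/205
APPEND 37: p_3 = 37·5347 + 313 = 198152, q_3 = 37·205 + 12 = 7597 → 198152/7597
APPEND 25: p_4 = 25·198152 + 5347 = 4959147, q_4 = 25·7597 + 205 = 190130 → 4959147/190130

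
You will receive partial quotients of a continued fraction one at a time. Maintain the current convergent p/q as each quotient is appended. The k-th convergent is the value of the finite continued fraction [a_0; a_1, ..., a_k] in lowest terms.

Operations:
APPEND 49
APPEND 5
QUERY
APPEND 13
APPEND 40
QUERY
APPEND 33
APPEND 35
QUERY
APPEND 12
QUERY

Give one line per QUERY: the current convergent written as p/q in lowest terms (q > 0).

246/5
130126/2645
150539301/3059930
1810769017/36806511

APPEND 49: p_0 = 49·1 + 0 = 49, q_0 = 49·0 + 1 = 1 → 49/1
APPEND 5: p_1 = 5·49 + 1 = 246, q_1 = 5·1 + 0 = 5 → 246/5
APPEND 13: p_2 = 13·246 + 49 = 3247, q_2 = 13·5 + 1 = 66 → 3247/66
APPEND 40: p_3 = 40·3247 + 246 = 130126, q_3 = 40·66 + 5 = 2645 → 130126/2645
APPEND 33: p_4 = 33·130126 + 3247 = 4297405, q_4 = 33·2645 + 66 = 87351 → 4297405/87351
APPEND 35: p_5 = 35·4297405 + 130126 = 150539301, q_5 = 35·87351 + 2645 = 3059930 → 150539301/3059930
APPEND 12: p_6 = 12·150539301 + 4297405 = 1810769017, q_6 = 12·3059930 + 87351 = 36806511 → 1810769017/36806511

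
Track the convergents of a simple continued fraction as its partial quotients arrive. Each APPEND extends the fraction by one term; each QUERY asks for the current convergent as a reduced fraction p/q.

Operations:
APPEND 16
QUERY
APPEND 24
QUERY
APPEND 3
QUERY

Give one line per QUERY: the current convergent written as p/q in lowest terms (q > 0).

APPEND 16: p_0 = 16·1 + 0 = 16, q_0 = 16·0 + 1 = 1 → 16/1
APPEND 24: p_1 = 24·16 + 1 = 385, q_1 = 24·1 + 0 = 24 → 385/24
APPEND 3: p_2 = 3·385 + 16 = 1171, q_2 = 3·24 + 1 = 73 → 1171/73

16/1
385/24
1171/73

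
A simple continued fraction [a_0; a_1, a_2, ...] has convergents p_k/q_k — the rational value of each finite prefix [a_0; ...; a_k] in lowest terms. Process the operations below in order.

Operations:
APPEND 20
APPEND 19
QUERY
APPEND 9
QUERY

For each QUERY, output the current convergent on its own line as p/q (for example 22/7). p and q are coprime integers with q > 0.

APPEND 20: p_0 = 20·1 + 0 = 20, q_0 = 20·0 + 1 = 1 → 20/1
APPEND 19: p_1 = 19·20 + 1 = 381, q_1 = 19·1 + 0 = 19 → 381/19
APPEND 9: p_2 = 9·381 + 20 = 3449, q_2 = 9·19 + 1 = 172 → 3449/172

381/19
3449/172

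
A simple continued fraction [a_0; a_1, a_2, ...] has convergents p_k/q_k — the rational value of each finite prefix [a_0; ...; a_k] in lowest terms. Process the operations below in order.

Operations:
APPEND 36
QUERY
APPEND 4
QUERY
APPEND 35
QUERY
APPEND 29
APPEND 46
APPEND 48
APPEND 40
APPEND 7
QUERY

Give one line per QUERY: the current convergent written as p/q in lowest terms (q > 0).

APPEND 36: p_0 = 36·1 + 0 = 36, q_0 = 36·0 + 1 = 1 → 36/1
APPEND 4: p_1 = 4·36 + 1 = 145, q_1 = 4·1 + 0 = 4 → 145/4
APPEND 35: p_2 = 35·145 + 36 = 5111, q_2 = 35·4 + 1 = 141 → 5111/141
APPEND 29: p_3 = 29·5111 + 145 = 148364, q_3 = 29·141 + 4 = 4093 → 148364/4093
APPEND 46: p_4 = 46·148364 + 5111 = 6829855, q_4 = 46·4093 + 141 = 188419 → 6829855/188419
APPEND 48: p_5 = 48·6829855 + 148364 = 327981404, q_5 = 48·188419 + 4093 = 9048205 → 327981404/9048205
APPEND 40: p_6 = 40·327981404 + 6829855 = 13126086015, q_6 = 40·9048205 + 188419 = 362116619 → 13126086015/362116619
APPEND 7: p_7 = 7·13126086015 + 327981404 = 92210583509, q_7 = 7·362116619 + 9048205 = 2543864538 → 92210583509/2543864538

36/1
145/4
5111/141
92210583509/2543864538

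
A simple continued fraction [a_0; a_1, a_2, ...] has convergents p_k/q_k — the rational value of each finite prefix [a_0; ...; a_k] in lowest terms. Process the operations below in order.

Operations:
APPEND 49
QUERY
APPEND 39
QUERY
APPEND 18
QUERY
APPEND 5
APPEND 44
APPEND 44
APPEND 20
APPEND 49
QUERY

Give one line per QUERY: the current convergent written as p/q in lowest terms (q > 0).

APPEND 49: p_0 = 49·1 + 0 = 49, q_0 = 49·0 + 1 = 1 → 49/1
APPEND 39: p_1 = 39·49 + 1 = 1912, q_1 = 39·1 + 0 = 39 → 1912/39
APPEND 18: p_2 = 18·1912 + 49 = 34465, q_2 = 18·39 + 1 = 703 → 34465/703
APPEND 5: p_3 = 5·34465 + 1912 = 174237, q_3 = 5·703 + 39 = 3554 → 174237/3554
APPEND 44: p_4 = 44·174237 + 34465 = 7700893, q_4 = 44·3554 + 703 = 157079 → 7700893/157079
APPEND 44: p_5 = 44·7700893 + 174237 = 339013529, q_5 = 44·157079 + 3554 = 6915030 → 339013529/6915030
APPEND 20: p_6 = 20·339013529 + 7700893 = 6787971473, q_6 = 20·6915030 + 157079 = 138457679 → 6787971473/138457679
APPEND 49: p_7 = 49·6787971473 + 339013529 = 332949615706, q_7 = 49·138457679 + 6915030 = 6791341301 → 332949615706/6791341301

49/1
1912/39
34465/703
332949615706/6791341301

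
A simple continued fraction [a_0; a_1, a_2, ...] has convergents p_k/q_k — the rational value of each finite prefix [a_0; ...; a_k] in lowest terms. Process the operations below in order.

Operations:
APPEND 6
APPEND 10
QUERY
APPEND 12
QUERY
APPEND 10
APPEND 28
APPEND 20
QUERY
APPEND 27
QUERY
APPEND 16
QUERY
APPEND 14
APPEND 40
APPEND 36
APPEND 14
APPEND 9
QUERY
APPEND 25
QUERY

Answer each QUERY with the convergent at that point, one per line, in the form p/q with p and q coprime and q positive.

APPEND 6: p_0 = 6·1 + 0 = 6, q_0 = 6·0 + 1 = 1 → 6/1
APPEND 10: p_1 = 10·6 + 1 = 61, q_1 = 10·1 + 0 = 10 → 61/10
APPEND 12: p_2 = 12·61 + 6 = 738, q_2 = 12·10 + 1 = 121 → 738/121
APPEND 10: p_3 = 10·738 + 61 = 7441, q_3 = 10·121 + 10 = 1220 → 7441/1220
APPEND 28: p_4 = 28·7441 + 738 = 209086, q_4 = 28·1220 + 121 = 34281 → 209086/34281
APPEND 20: p_5 = 20·209086 + 7441 = 4189161, q_5 = 20·34281 + 1220 = 686840 → 4189161/686840
APPEND 27: p_6 = 27·4189161 + 209086 = 113316433, q_6 = 27·686840 + 34281 = 18578961 → 113316433/18578961
APPEND 16: p_7 = 16·113316433 + 4189161 = 1817252089, q_7 = 16·18578961 + 686840 = 297950216 → 1817252089/297950216
APPEND 14: p_8 = 14·1817252089 + 113316433 = 25554845679, q_8 = 14·297950216 + 18578961 = 4189881985 → 25554845679/4189881985
APPEND 40: p_9 = 40·25554845679 + 1817252089 = 1024011079249, q_9 = 40·4189881985 + 297950216 = 167893229616 → 1024011079249/167893229616
APPEND 36: p_10 = 36·1024011079249 + 25554845679 = 36889953698643, q_10 = 36·167893229616 + 4189881985 = 6048346148161 → 36889953698643/6048346148161
APPEND 14: p_11 = 14·36889953698643 + 1024011079249 = 517483362860251, q_11 = 14·6048346148161 + 167893229616 = 84844739303870 → 517483362860251/84844739303870
APPEND 9: p_12 = 9·517483362860251 + 36889953698643 = 4694240219440902, q_12 = 9·84844739303870 + 6048346148161 = 769650999882991 → 4694240219440902/769650999882991
APPEND 25: p_13 = 25·4694240219440902 + 517483362860251 = 117873488848882801, q_13 = 25·769650999882991 + 84844739303870 = 19326119736378645 → 117873488848882801/19326119736378645

61/10
738/121
4189161/686840
113316433/18578961
1817252089/297950216
4694240219440902/769650999882991
117873488848882801/19326119736378645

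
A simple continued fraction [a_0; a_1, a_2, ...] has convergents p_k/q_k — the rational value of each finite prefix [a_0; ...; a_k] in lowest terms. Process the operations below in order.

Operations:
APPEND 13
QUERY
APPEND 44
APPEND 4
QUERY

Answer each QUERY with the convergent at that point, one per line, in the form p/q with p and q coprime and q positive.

APPEND 13: p_0 = 13·1 + 0 = 13, q_0 = 13·0 + 1 = 1 → 13/1
APPEND 44: p_1 = 44·13 + 1 = 573, q_1 = 44·1 + 0 = 44 → 573/44
APPEND 4: p_2 = 4·573 + 13 = 2305, q_2 = 4·44 + 1 = 177 → 2305/177

13/1
2305/177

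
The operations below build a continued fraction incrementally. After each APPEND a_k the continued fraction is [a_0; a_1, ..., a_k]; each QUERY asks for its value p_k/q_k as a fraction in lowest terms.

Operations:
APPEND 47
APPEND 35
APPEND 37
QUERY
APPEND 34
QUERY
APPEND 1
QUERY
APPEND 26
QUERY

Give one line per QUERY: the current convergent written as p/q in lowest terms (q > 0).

60949/1296
2073912/44099
2134861/45395
57580298/1224369

APPEND 47: p_0 = 47·1 + 0 = 47, q_0 = 47·0 + 1 = 1 → 47/1
APPEND 35: p_1 = 35·47 + 1 = 1646, q_1 = 35·1 + 0 = 35 → 1646/35
APPEND 37: p_2 = 37·1646 + 47 = 60949, q_2 = 37·35 + 1 = 1296 → 60949/1296
APPEND 34: p_3 = 34·60949 + 1646 = 2073912, q_3 = 34·1296 + 35 = 44099 → 2073912/44099
APPEND 1: p_4 = 1·2073912 + 60949 = 2134861, q_4 = 1·44099 + 1296 = 45395 → 2134861/45395
APPEND 26: p_5 = 26·2134861 + 2073912 = 57580298, q_5 = 26·45395 + 44099 = 1224369 → 57580298/1224369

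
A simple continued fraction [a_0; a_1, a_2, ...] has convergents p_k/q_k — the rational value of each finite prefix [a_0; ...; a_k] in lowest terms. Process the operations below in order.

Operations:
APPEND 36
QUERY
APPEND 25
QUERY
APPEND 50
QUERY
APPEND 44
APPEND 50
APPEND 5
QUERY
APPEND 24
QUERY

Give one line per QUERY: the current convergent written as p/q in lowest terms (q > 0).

APPEND 36: p_0 = 36·1 + 0 = 36, q_0 = 36·0 + 1 = 1 → 36/1
APPEND 25: p_1 = 25·36 + 1 = 901, q_1 = 25·1 + 0 = 25 → 901/25
APPEND 50: p_2 = 50·901 + 36 = 45086, q_2 = 50·25 + 1 = 1251 → 45086/1251
APPEND 44: p_3 = 44·45086 + 901 = 1984685, q_3 = 44·1251 + 25 = 55069 → 1984685/55069
APPEND 50: p_4 = 50·1984685 + 45086 = 99279336, q_4 = 50·55069 + 1251 = 2754701 → 99279336/2754701
APPEND 5: p_5 = 5·99279336 + 1984685 = 498381365, q_5 = 5·2754701 + 55069 = 13828574 → 498381365/13828574
APPEND 24: p_6 = 24·498381365 + 99279336 = 12060432096, q_6 = 24·13828574 + 2754701 = 334640477 → 12060432096/334640477

36/1
901/25
45086/1251
498381365/13828574
12060432096/334640477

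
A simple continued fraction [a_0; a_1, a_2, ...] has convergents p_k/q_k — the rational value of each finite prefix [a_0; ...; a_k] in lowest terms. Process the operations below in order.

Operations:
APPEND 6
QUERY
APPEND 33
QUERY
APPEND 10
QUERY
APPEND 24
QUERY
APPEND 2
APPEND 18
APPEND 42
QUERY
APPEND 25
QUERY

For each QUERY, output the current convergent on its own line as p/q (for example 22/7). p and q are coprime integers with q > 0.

6/1
199/33
1996/331
48103/7977
76359240/12662779
1910796739/316870582

APPEND 6: p_0 = 6·1 + 0 = 6, q_0 = 6·0 + 1 = 1 → 6/1
APPEND 33: p_1 = 33·6 + 1 = 199, q_1 = 33·1 + 0 = 33 → 199/33
APPEND 10: p_2 = 10·199 + 6 = 1996, q_2 = 10·33 + 1 = 331 → 1996/331
APPEND 24: p_3 = 24·1996 + 199 = 48103, q_3 = 24·331 + 33 = 7977 → 48103/7977
APPEND 2: p_4 = 2·48103 + 1996 = 98202, q_4 = 2·7977 + 331 = 16285 → 98202/16285
APPEND 18: p_5 = 18·98202 + 48103 = 1815739, q_5 = 18·16285 + 7977 = 301107 → 1815739/301107
APPEND 42: p_6 = 42·1815739 + 98202 = 76359240, q_6 = 42·301107 + 16285 = 12662779 → 76359240/12662779
APPEND 25: p_7 = 25·76359240 + 1815739 = 1910796739, q_7 = 25·12662779 + 301107 = 316870582 → 1910796739/316870582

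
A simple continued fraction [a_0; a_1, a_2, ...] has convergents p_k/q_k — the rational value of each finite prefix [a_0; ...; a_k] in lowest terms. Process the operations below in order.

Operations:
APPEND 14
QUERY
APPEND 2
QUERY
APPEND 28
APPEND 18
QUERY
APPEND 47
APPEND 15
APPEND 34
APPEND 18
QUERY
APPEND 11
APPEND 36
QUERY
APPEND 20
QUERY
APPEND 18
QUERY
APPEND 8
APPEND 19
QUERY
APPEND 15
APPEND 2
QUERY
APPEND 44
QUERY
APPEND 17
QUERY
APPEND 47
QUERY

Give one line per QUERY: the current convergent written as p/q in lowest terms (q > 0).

APPEND 14: p_0 = 14·1 + 0 = 14, q_0 = 14·0 + 1 = 1 → 14/1
APPEND 2: p_1 = 2·14 + 1 = 29, q_1 = 2·1 + 0 = 2 → 29/2
APPEND 28: p_2 = 28·29 + 14 = 826, q_2 = 28·2 + 1 = 57 → 826/57
APPEND 18: p_3 = 18·826 + 29 = 14897, q_3 = 18·57 + 2 = 1028 → 14897/1028
APPEND 47: p_4 = 47·14897 + 826 = 700985, q_4 = 47·1028 + 57 = 48373 → 700985/48373
APPEND 15: p_5 = 15·700985 + 14897 = 10529672, q_5 = 15·48373 + 1028 = 726623 → 10529672/726623
APPEND 34: p_6 = 34·10529672 + 700985 = 358709833, q_6 = 34·726623 + 48373 = 24753555 → 358709833/24753555
APPEND 18: p_7 = 18·358709833 + 10529672 = 6467306666, q_7 = 18·24753555 + 726623 = 446290613 → 6467306666/446290613
APPEND 11: p_8 = 11·6467306666 + 358709833 = 71499083159, q_8 = 11·446290613 + 24753555 = 4933950298 → 71499083159/4933950298
APPEND 36: p_9 = 36·71499083159 + 6467306666 = 2580434300390, q_9 = 36·4933950298 + 446290613 = 178068501341 → 2580434300390/178068501341
APPEND 20: p_10 = 20·2580434300390 + 71499083159 = 51680185090959, q_10 = 20·178068501341 + 4933950298 = 3566303977118 → 51680185090959/3566303977118
APPEND 18: p_11 = 18·51680185090959 + 2580434300390 = 932823765937652, q_11 = 18·3566303977118 + 178068501341 = 64371540089465 → 932823765937652/64371540089465
APPEND 8: p_12 = 8·932823765937652 + 51680185090959 = 7514270312592175, q_12 = 8·64371540089465 + 3566303977118 = 518538624692838 → 7514270312592175/518538624692838
APPEND 19: p_13 = 19·7514270312592175 + 932823765937652 = 143703959705188977, q_13 = 19·518538624692838 + 64371540089465 = 9916605409253387 → 143703959705188977/9916605409253387
APPEND 15: p_14 = 15·143703959705188977 + 7514270312592175 = 2163073665890426830, q_14 = 15·9916605409253387 + 518538624692838 = 149267619763493643 → 2163073665890426830/149267619763493643
APPEND 2: p_15 = 2·2163073665890426830 + 143703959705188977 = 4469851291486042637, q_15 = 2·149267619763493643 + 9916605409253387 = 308451844936240673 → 4469851291486042637/308451844936240673
APPEND 44: p_16 = 44·4469851291486042637 + 2163073665890426830 = 198836530491276302858, q_16 = 44·308451844936240673 + 149267619763493643 = 13721148796958083255 → 198836530491276302858/13721148796958083255
APPEND 17: p_17 = 17·198836530491276302858 + 4469851291486042637 = 3384690869643183191223, q_17 = 17·13721148796958083255 + 308451844936240673 = 233567981393223656008 → 3384690869643183191223/233567981393223656008
APPEND 47: p_18 = 47·3384690869643183191223 + 198836530491276302858 = 159279307403720886290339, q_18 = 47·233567981393223656008 + 13721148796958083255 = 10991416274278469915631 → 159279307403720886290339/10991416274278469915631

14/1
29/2
14897/1028
6467306666/446290613
2580434300390/178068501341
51680185090959/3566303977118
932823765937652/64371540089465
143703959705188977/9916605409253387
4469851291486042637/308451844936240673
198836530491276302858/13721148796958083255
3384690869643183191223/233567981393223656008
159279307403720886290339/10991416274278469915631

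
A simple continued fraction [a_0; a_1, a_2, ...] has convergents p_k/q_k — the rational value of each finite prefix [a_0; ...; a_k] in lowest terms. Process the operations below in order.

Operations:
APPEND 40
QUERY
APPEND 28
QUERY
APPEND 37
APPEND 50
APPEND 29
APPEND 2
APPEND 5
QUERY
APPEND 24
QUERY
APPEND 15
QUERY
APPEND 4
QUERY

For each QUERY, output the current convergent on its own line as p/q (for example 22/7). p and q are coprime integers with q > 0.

APPEND 40: p_0 = 40·1 + 0 = 40, q_0 = 40·0 + 1 = 1 → 40/1
APPEND 28: p_1 = 28·40 + 1 = 1121, q_1 = 28·1 + 0 = 28 → 1121/28
APPEND 37: p_2 = 37·1121 + 40 = 41517, q_2 = 37·28 + 1 = 1037 → 41517/1037
APPEND 50: p_3 = 50·41517 + 1121 = 2076971, q_3 = 50·1037 + 28 = 51878 → 2076971/51878
APPEND 29: p_4 = 29·2076971 + 41517 = 60273676, q_4 = 29·51878 + 1037 = 1505499 → 60273676/1505499
APPEND 2: p_5 = 2·60273676 + 2076971 = 122624323, q_5 = 2·1505499 + 51878 = 3062876 → 122624323/3062876
APPEND 5: p_6 = 5·122624323 + 60273676 = 673395291, q_6 = 5·3062876 + 1505499 = 16819879 → 673395291/16819879
APPEND 24: p_7 = 24·673395291 + 122624323 = 16284111307, q_7 = 24·16819879 + 3062876 = 406739972 → 16284111307/406739972
APPEND 15: p_8 = 15·16284111307 + 673395291 = 244935064896, q_8 = 15·406739972 + 16819879 = 6117919459 → 244935064896/6117919459
APPEND 4: p_9 = 4·244935064896 + 16284111307 = 996024370891, q_9 = 4·6117919459 + 406739972 = 24878417808 → 996024370891/24878417808

40/1
1121/28
673395291/16819879
16284111307/406739972
244935064896/6117919459
996024370891/24878417808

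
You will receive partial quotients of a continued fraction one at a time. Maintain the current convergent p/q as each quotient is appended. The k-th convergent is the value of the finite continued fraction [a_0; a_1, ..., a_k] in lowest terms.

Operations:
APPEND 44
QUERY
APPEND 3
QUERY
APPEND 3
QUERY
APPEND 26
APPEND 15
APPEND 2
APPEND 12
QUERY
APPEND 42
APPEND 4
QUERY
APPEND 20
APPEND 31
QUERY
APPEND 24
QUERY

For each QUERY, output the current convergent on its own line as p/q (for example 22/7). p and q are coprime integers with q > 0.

APPEND 44: p_0 = 44·1 + 0 = 44, q_0 = 44·0 + 1 = 1 → 44/1
APPEND 3: p_1 = 3·44 + 1 = 133, q_1 = 3·1 + 0 = 3 → 133/3
APPEND 3: p_2 = 3·133 + 44 = 443, q_2 = 3·3 + 1 = 10 → 443/10
APPEND 26: p_3 = 26·443 + 133 = 11651, q_3 = 26·10 + 3 = 263 → 11651/263
APPEND 15: p_4 = 15·11651 + 443 = 175208, q_4 = 15·263 + 10 = 3955 → 175208/3955
APPEND 2: p_5 = 2·175208 + 11651 = 362067, q_5 = 2·3955 + 263 = 8173 → 362067/8173
APPEND 12: p_6 = 12·362067 + 175208 = 4520012, q_6 = 12·8173 + 3955 = 102031 → 4520012/102031
APPEND 42: p_7 = 42·4520012 + 362067 = 190202571, q_7 = 42·102031 + 8173 = 4293475 → 190202571/4293475
APPEND 4: p_8 = 4·190202571 + 4520012 = 765330296, q_8 = 4·4293475 + 102031 = 17275931 → 765330296/17275931
APPEND 20: p_9 = 20·765330296 + 190202571 = 15496808491, q_9 = 20·17275931 + 4293475 = 349812095 → 15496808491/349812095
APPEND 31: p_10 = 31·15496808491 + 765330296 = 481166393517, q_10 = 31·349812095 + 17275931 = 10861450876 → 481166393517/10861450876
APPEND 24: p_11 = 24·481166393517 + 15496808491 = 11563490252899, q_11 = 24·10861450876 + 349812095 = 261024633119 → 11563490252899/261024633119

44/1
133/3
443/10
4520012/102031
765330296/17275931
481166393517/10861450876
11563490252899/261024633119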